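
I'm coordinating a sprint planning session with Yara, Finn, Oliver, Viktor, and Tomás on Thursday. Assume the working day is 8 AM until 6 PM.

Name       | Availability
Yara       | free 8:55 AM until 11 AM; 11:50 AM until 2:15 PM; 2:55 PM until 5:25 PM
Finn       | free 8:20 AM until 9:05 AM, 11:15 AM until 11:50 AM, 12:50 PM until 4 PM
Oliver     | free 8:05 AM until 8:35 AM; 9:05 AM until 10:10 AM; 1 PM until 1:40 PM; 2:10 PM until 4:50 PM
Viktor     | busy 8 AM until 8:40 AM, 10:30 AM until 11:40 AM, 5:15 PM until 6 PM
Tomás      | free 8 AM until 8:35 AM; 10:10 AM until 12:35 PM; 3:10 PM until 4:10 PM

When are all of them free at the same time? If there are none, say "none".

Yara free: 08:55-11:00, 11:50-14:15, 14:55-17:25.
Finn free: 08:20-09:05, 11:15-11:50, 12:50-16:00.
Oliver free: 08:05-08:35, 09:05-10:10, 13:00-13:40, 14:10-16:50.
Viktor free: 08:40-10:30, 11:40-17:15 (invert busy blocks within the working day).
Tomás free: 08:00-08:35, 10:10-12:35, 15:10-16:10.
Yara ∩ Finn: 08:55-09:05, 12:50-14:15, 14:55-16:00.
Yara ∩ Finn ∩ Oliver: 13:00-13:40, 14:10-14:15, 14:55-16:00.
Yara ∩ Finn ∩ Oliver ∩ Viktor: 13:00-13:40, 14:10-14:15, 14:55-16:00.
Yara ∩ Finn ∩ Oliver ∩ Viktor ∩ Tomás: 15:10-16:00.

15:10-16:00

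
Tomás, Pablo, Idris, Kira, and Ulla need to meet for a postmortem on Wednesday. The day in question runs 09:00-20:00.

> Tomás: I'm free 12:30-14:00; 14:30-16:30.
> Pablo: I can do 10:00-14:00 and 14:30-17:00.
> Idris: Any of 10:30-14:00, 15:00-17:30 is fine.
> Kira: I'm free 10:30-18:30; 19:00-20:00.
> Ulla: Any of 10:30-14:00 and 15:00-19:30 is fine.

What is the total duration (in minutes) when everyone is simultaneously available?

180

Tomás ∩ Pablo: 12:30-14:00, 14:30-16:30.
Tomás ∩ Pablo ∩ Idris: 12:30-14:00, 15:00-16:30.
Tomás ∩ Pablo ∩ Idris ∩ Kira: 12:30-14:00, 15:00-16:30.
Tomás ∩ Pablo ∩ Idris ∩ Kira ∩ Ulla: 12:30-14:00, 15:00-16:30.
Summing the common windows: 90 + 90 = 180 minutes.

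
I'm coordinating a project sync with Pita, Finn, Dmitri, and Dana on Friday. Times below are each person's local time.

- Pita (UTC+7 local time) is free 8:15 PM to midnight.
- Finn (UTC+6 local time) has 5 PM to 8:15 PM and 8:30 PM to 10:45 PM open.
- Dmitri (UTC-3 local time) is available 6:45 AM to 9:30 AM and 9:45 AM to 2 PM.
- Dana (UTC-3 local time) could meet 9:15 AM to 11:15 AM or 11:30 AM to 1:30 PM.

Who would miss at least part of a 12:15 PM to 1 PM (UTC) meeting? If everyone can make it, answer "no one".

Dmitri, Pita

Pita in UTC: 13:15-17:00 (subtract 7h to convert from UTC+7).
Finn in UTC: 11:00-14:15, 14:30-16:45 (subtract 6h to convert from UTC+6).
Dmitri in UTC: 09:45-12:30, 12:45-17:00 (add 3h to convert from UTC-3).
Dana in UTC: 12:15-14:15, 14:30-16:30 (add 3h to convert from UTC-3).
Pita: not fully free for 12:15-13:00. Finn: free for 12:15-13:00. Dmitri: not fully free for 12:15-13:00. Dana: free for 12:15-13:00.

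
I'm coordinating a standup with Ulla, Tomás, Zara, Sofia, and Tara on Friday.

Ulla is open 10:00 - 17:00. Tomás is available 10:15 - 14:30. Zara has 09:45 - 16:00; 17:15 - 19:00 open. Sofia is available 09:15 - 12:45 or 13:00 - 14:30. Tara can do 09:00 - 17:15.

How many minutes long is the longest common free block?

150

Ulla ∩ Tomás: 10:15-14:30.
Ulla ∩ Tomás ∩ Zara: 10:15-14:30.
Ulla ∩ Tomás ∩ Zara ∩ Sofia: 10:15-12:45, 13:00-14:30.
Ulla ∩ Tomás ∩ Zara ∩ Sofia ∩ Tara: 10:15-12:45, 13:00-14:30.
The longest is 10:15-12:45 at 150 minutes.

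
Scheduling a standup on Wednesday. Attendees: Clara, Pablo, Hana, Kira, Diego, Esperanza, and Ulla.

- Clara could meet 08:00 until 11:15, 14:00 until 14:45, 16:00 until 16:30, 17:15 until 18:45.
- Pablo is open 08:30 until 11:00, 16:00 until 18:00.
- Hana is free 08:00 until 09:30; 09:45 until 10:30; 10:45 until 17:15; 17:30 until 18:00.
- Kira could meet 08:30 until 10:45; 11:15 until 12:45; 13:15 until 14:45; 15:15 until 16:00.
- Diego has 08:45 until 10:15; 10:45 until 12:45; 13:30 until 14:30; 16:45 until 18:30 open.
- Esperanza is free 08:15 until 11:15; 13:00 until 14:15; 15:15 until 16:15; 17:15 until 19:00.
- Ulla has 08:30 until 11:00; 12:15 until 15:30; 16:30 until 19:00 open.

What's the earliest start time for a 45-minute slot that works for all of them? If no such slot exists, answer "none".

Clara ∩ Pablo: 08:30-11:00, 16:00-16:30, 17:15-18:00.
Clara ∩ Pablo ∩ Hana: 08:30-09:30, 09:45-10:30, 10:45-11:00, 16:00-16:30, 17:30-18:00.
Clara ∩ Pablo ∩ Hana ∩ Kira: 08:30-09:30, 09:45-10:30.
Clara ∩ Pablo ∩ Hana ∩ Kira ∩ Diego: 08:45-09:30, 09:45-10:15.
Clara ∩ Pablo ∩ Hana ∩ Kira ∩ Diego ∩ Esperanza: 08:45-09:30, 09:45-10:15.
Clara ∩ Pablo ∩ Hana ∩ Kira ∩ Diego ∩ Esperanza ∩ Ulla: 08:45-09:30, 09:45-10:15.
Those are the intersection windows.
The first common window of at least 45 minutes is 08:45-09:30, so the earliest start is 08:45.

08:45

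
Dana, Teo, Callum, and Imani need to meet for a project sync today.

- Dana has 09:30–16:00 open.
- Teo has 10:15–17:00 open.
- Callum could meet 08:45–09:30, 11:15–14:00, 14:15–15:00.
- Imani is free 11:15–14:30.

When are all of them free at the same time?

Dana ∩ Teo: 10:15-16:00.
Dana ∩ Teo ∩ Callum: 11:15-14:00, 14:15-15:00.
Dana ∩ Teo ∩ Callum ∩ Imani: 11:15-14:00, 14:15-14:30.

11:15-14:00, 14:15-14:30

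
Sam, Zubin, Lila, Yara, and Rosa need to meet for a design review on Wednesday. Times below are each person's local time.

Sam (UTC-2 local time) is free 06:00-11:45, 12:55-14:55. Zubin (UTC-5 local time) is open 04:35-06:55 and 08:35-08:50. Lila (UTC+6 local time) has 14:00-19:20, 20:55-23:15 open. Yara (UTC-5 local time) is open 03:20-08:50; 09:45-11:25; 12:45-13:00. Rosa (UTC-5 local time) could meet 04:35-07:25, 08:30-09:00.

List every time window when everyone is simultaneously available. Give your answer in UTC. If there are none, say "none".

Sam in UTC: 08:00-13:45, 14:55-16:55 (add 2h to convert from UTC-2).
Zubin in UTC: 09:35-11:55, 13:35-13:50 (add 5h to convert from UTC-5).
Lila in UTC: 08:00-13:20, 14:55-17:15 (subtract 6h to convert from UTC+6).
Yara in UTC: 08:20-13:50, 14:45-16:25, 17:45-18:00 (add 5h to convert from UTC-5).
Rosa in UTC: 09:35-12:25, 13:30-14:00 (add 5h to convert from UTC-5).
Sam ∩ Zubin: 09:35-11:55, 13:35-13:45.
Sam ∩ Zubin ∩ Lila: 09:35-11:55.
Sam ∩ Zubin ∩ Lila ∩ Yara: 09:35-11:55.
Sam ∩ Zubin ∩ Lila ∩ Yara ∩ Rosa: 09:35-11:55.

09:35-11:55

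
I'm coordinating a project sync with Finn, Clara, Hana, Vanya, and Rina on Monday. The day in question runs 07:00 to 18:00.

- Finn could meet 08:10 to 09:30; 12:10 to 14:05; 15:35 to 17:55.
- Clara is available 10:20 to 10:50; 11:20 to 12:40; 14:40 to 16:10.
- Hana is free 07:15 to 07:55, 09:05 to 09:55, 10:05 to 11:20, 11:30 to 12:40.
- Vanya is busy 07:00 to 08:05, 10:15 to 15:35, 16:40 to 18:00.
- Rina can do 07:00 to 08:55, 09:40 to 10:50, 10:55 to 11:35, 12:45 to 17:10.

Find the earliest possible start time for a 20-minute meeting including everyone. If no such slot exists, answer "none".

none

Finn free: 08:10-09:30, 12:10-14:05, 15:35-17:55.
Clara free: 10:20-10:50, 11:20-12:40, 14:40-16:10.
Hana free: 07:15-07:55, 09:05-09:55, 10:05-11:20, 11:30-12:40.
Vanya free: 08:05-10:15, 15:35-16:40 (invert busy blocks within the working day).
Rina free: 07:00-08:55, 09:40-10:50, 10:55-11:35, 12:45-17:10.
Finn ∩ Clara: 12:10-12:40, 15:35-16:10.
Finn ∩ Clara ∩ Hana: 12:10-12:40.
Finn ∩ Clara ∩ Hana ∩ Vanya: ∅.
Finn ∩ Clara ∩ Hana ∩ Vanya ∩ Rina: ∅.
There is no time when everyone is free.
No common window is at least 20 minutes long.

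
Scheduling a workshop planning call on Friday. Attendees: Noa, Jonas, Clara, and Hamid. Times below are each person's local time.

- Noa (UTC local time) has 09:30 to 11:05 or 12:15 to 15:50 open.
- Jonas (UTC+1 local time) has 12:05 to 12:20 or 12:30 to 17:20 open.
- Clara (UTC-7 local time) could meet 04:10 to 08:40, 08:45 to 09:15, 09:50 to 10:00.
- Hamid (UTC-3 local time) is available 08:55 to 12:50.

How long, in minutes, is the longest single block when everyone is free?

Noa in UTC: 09:30-11:05, 12:15-15:50.
Jonas in UTC: 11:05-11:20, 11:30-16:20 (subtract 1h to convert from UTC+1).
Clara in UTC: 11:10-15:40, 15:45-16:15, 16:50-17:00 (add 7h to convert from UTC-7).
Hamid in UTC: 11:55-15:50 (add 3h to convert from UTC-3).
Noa ∩ Jonas: 12:15-15:50.
Noa ∩ Jonas ∩ Clara: 12:15-15:40, 15:45-15:50.
Noa ∩ Jonas ∩ Clara ∩ Hamid: 12:15-15:40, 15:45-15:50.
The longest is 12:15-15:40 at 205 minutes.

205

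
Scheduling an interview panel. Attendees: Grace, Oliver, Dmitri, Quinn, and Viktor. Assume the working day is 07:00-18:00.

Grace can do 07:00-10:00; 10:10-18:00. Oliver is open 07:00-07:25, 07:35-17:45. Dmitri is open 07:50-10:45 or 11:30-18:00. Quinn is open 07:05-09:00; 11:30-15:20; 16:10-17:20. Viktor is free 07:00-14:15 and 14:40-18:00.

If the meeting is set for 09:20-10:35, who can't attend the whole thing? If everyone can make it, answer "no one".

Grace, Quinn

Grace: not fully free for 09:20-10:35. Oliver: free for 09:20-10:35. Dmitri: free for 09:20-10:35. Quinn: not fully free for 09:20-10:35. Viktor: free for 09:20-10:35.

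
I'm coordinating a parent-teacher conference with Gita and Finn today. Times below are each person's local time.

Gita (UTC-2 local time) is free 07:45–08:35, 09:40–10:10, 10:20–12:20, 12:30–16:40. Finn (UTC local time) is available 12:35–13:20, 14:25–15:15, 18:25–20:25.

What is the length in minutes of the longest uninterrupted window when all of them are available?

45

Gita in UTC: 09:45-10:35, 11:40-12:10, 12:20-14:20, 14:30-18:40 (add 2h to convert from UTC-2).
Finn in UTC: 12:35-13:20, 14:25-15:15, 18:25-20:25.
Gita ∩ Finn: 12:35-13:20, 14:30-15:15, 18:25-18:40.
So the common availability across everyone is 12:35-13:20, 14:30-15:15, 18:25-18:40.
The longest is 12:35-13:20 at 45 minutes.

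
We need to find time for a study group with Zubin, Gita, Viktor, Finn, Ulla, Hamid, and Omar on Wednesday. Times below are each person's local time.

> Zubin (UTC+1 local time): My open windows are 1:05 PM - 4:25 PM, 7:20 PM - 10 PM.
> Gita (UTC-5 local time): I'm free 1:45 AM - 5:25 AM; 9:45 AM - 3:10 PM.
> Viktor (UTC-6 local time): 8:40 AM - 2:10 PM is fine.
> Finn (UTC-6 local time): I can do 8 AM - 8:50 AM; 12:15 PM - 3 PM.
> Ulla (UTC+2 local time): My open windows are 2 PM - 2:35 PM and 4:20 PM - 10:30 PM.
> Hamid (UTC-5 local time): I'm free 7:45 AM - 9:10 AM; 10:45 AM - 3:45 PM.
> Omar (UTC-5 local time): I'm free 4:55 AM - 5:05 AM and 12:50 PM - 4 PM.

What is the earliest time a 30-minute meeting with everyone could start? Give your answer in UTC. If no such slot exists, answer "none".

Zubin in UTC: 12:05-15:25, 18:20-21:00 (subtract 1h to convert from UTC+1).
Gita in UTC: 06:45-10:25, 14:45-20:10 (add 5h to convert from UTC-5).
Viktor in UTC: 14:40-20:10 (add 6h to convert from UTC-6).
Finn in UTC: 14:00-14:50, 18:15-21:00 (add 6h to convert from UTC-6).
Ulla in UTC: 12:00-12:35, 14:20-20:30 (subtract 2h to convert from UTC+2).
Hamid in UTC: 12:45-14:10, 15:45-20:45 (add 5h to convert from UTC-5).
Omar in UTC: 09:55-10:05, 17:50-21:00 (add 5h to convert from UTC-5).
Zubin ∩ Gita: 14:45-15:25, 18:20-20:10.
Zubin ∩ Gita ∩ Viktor: 14:45-15:25, 18:20-20:10.
Zubin ∩ Gita ∩ Viktor ∩ Finn: 14:45-14:50, 18:20-20:10.
Zubin ∩ Gita ∩ Viktor ∩ Finn ∩ Ulla: 14:45-14:50, 18:20-20:10.
Zubin ∩ Gita ∩ Viktor ∩ Finn ∩ Ulla ∩ Hamid: 18:20-20:10.
Zubin ∩ Gita ∩ Viktor ∩ Finn ∩ Ulla ∩ Hamid ∩ Omar: 18:20-20:10.
So the common availability across everyone is 18:20-20:10.
The first common window of at least 30 minutes is 18:20-20:10, so the earliest start is 18:20.

18:20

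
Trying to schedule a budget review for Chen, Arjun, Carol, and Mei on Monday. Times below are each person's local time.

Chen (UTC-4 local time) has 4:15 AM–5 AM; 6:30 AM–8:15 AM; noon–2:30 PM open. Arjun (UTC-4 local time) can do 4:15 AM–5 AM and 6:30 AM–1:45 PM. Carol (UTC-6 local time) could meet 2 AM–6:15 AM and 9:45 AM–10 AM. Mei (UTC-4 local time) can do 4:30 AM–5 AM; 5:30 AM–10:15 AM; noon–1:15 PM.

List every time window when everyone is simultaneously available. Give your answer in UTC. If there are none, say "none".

08:30-09:00, 10:30-12:15

Chen in UTC: 08:15-09:00, 10:30-12:15, 16:00-18:30 (add 4h to convert from UTC-4).
Arjun in UTC: 08:15-09:00, 10:30-17:45 (add 4h to convert from UTC-4).
Carol in UTC: 08:00-12:15, 15:45-16:00 (add 6h to convert from UTC-6).
Mei in UTC: 08:30-09:00, 09:30-14:15, 16:00-17:15 (add 4h to convert from UTC-4).
Chen ∩ Arjun: 08:15-09:00, 10:30-12:15, 16:00-17:45.
Chen ∩ Arjun ∩ Carol: 08:15-09:00, 10:30-12:15.
Chen ∩ Arjun ∩ Carol ∩ Mei: 08:30-09:00, 10:30-12:15.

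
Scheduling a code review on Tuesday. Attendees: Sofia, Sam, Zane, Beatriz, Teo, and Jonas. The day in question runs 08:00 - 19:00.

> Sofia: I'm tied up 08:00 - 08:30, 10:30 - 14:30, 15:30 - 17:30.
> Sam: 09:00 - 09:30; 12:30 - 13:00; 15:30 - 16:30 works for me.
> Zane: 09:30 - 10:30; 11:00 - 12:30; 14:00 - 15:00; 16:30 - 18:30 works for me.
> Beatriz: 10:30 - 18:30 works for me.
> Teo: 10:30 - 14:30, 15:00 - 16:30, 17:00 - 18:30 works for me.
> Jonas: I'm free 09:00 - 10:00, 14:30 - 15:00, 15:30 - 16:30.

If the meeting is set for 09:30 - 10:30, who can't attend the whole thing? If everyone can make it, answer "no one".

Beatriz, Jonas, Sam, Teo

Sofia free: 08:30-10:30, 14:30-15:30, 17:30-19:00 (invert busy blocks within the working day).
Sam free: 09:00-09:30, 12:30-13:00, 15:30-16:30.
Zane free: 09:30-10:30, 11:00-12:30, 14:00-15:00, 16:30-18:30.
Beatriz free: 10:30-18:30.
Teo free: 10:30-14:30, 15:00-16:30, 17:00-18:30.
Jonas free: 09:00-10:00, 14:30-15:00, 15:30-16:30.
Sofia: free for 09:30-10:30. Sam: not fully free for 09:30-10:30. Zane: free for 09:30-10:30. Beatriz: not fully free for 09:30-10:30. Teo: not fully free for 09:30-10:30. Jonas: not fully free for 09:30-10:30.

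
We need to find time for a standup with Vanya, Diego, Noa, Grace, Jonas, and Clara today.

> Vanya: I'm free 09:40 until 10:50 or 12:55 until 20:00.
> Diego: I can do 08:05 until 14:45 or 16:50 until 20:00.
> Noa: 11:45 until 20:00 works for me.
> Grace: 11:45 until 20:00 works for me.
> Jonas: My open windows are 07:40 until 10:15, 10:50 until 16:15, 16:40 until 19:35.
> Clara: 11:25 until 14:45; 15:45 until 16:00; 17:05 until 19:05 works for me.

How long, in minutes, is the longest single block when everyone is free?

Vanya ∩ Diego: 09:40-10:50, 12:55-14:45, 16:50-20:00.
Vanya ∩ Diego ∩ Noa: 12:55-14:45, 16:50-20:00.
Vanya ∩ Diego ∩ Noa ∩ Grace: 12:55-14:45, 16:50-20:00.
Vanya ∩ Diego ∩ Noa ∩ Grace ∩ Jonas: 12:55-14:45, 16:50-19:35.
Vanya ∩ Diego ∩ Noa ∩ Grace ∩ Jonas ∩ Clara: 12:55-14:45, 17:05-19:05.
So the common availability across everyone is 12:55-14:45, 17:05-19:05.
The longest is 17:05-19:05 at 120 minutes.

120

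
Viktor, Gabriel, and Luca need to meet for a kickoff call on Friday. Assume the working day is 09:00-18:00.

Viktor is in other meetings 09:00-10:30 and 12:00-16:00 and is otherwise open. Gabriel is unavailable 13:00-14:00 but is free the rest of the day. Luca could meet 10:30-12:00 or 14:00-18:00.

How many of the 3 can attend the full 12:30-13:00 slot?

Viktor free: 10:30-12:00, 16:00-18:00 (invert busy blocks within the working day).
Gabriel free: 09:00-13:00, 14:00-18:00 (invert busy blocks within the working day).
Luca free: 10:30-12:00, 14:00-18:00.
Gabriel can make the full 12:30-13:00 slot — that's 1.

1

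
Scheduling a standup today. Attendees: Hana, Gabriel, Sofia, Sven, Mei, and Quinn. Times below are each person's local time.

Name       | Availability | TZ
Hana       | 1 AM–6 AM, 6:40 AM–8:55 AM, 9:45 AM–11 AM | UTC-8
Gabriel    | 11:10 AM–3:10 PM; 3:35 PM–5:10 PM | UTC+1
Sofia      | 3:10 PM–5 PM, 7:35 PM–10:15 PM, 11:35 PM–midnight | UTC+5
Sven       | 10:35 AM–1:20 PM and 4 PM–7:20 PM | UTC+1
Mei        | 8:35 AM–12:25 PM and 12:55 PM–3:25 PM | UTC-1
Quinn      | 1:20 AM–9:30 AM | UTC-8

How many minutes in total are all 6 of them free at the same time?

Hana in UTC: 09:00-14:00, 14:40-16:55, 17:45-19:00 (add 8h to convert from UTC-8).
Gabriel in UTC: 10:10-14:10, 14:35-16:10 (subtract 1h to convert from UTC+1).
Sofia in UTC: 10:10-12:00, 14:35-17:15, 18:35-19:00 (subtract 5h to convert from UTC+5).
Sven in UTC: 09:35-12:20, 15:00-18:20 (subtract 1h to convert from UTC+1).
Mei in UTC: 09:35-13:25, 13:55-16:25 (add 1h to convert from UTC-1).
Quinn in UTC: 09:20-17:30 (add 8h to convert from UTC-8).
Hana ∩ Gabriel: 10:10-14:00, 14:40-16:10.
Hana ∩ Gabriel ∩ Sofia: 10:10-12:00, 14:40-16:10.
Hana ∩ Gabriel ∩ Sofia ∩ Sven: 10:10-12:00, 15:00-16:10.
Hana ∩ Gabriel ∩ Sofia ∩ Sven ∩ Mei: 10:10-12:00, 15:00-16:10.
Hana ∩ Gabriel ∩ Sofia ∩ Sven ∩ Mei ∩ Quinn: 10:10-12:00, 15:00-16:10.
Summing the common windows: 110 + 70 = 180 minutes.

180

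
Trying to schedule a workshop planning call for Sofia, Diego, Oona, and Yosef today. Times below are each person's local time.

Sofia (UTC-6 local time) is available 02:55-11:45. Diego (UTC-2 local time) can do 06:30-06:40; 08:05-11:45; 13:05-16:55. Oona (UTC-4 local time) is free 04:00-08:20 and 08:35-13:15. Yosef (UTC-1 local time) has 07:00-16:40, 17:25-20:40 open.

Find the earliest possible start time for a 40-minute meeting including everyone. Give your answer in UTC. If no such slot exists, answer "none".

10:05

Sofia in UTC: 08:55-17:45 (add 6h to convert from UTC-6).
Diego in UTC: 08:30-08:40, 10:05-13:45, 15:05-18:55 (add 2h to convert from UTC-2).
Oona in UTC: 08:00-12:20, 12:35-17:15 (add 4h to convert from UTC-4).
Yosef in UTC: 08:00-17:40, 18:25-21:40 (add 1h to convert from UTC-1).
Sofia ∩ Diego: 10:05-13:45, 15:05-17:45.
Sofia ∩ Diego ∩ Oona: 10:05-12:20, 12:35-13:45, 15:05-17:15.
Sofia ∩ Diego ∩ Oona ∩ Yosef: 10:05-12:20, 12:35-13:45, 15:05-17:15.
The first common window of at least 40 minutes is 10:05-12:20, so the earliest start is 10:05.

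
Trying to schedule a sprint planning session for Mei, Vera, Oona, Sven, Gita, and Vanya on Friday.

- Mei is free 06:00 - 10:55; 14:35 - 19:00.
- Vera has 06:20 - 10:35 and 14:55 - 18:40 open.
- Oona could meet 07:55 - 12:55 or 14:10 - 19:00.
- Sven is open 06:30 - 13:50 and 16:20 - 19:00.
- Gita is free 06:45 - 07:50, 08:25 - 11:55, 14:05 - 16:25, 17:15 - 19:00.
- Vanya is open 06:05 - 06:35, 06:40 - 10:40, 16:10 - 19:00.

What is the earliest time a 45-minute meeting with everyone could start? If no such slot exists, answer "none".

08:25

Mei ∩ Vera: 06:20-10:35, 14:55-18:40.
Mei ∩ Vera ∩ Oona: 07:55-10:35, 14:55-18:40.
Mei ∩ Vera ∩ Oona ∩ Sven: 07:55-10:35, 16:20-18:40.
Mei ∩ Vera ∩ Oona ∩ Sven ∩ Gita: 08:25-10:35, 16:20-16:25, 17:15-18:40.
Mei ∩ Vera ∩ Oona ∩ Sven ∩ Gita ∩ Vanya: 08:25-10:35, 16:20-16:25, 17:15-18:40.
So the common availability across everyone is 08:25-10:35, 16:20-16:25, 17:15-18:40.
The first common window of at least 45 minutes is 08:25-10:35, so the earliest start is 08:25.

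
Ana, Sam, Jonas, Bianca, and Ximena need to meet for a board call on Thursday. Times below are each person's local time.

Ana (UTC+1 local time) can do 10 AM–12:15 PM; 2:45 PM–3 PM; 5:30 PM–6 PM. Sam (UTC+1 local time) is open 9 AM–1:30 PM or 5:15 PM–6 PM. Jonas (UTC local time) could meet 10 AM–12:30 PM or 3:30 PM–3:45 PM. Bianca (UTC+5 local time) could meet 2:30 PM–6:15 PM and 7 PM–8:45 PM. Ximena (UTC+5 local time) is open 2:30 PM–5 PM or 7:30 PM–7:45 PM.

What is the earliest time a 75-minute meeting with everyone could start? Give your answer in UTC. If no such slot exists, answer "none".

Ana in UTC: 09:00-11:15, 13:45-14:00, 16:30-17:00 (subtract 1h to convert from UTC+1).
Sam in UTC: 08:00-12:30, 16:15-17:00 (subtract 1h to convert from UTC+1).
Jonas in UTC: 10:00-12:30, 15:30-15:45.
Bianca in UTC: 09:30-13:15, 14:00-15:45 (subtract 5h to convert from UTC+5).
Ximena in UTC: 09:30-12:00, 14:30-14:45 (subtract 5h to convert from UTC+5).
Ana ∩ Sam: 09:00-11:15, 16:30-17:00.
Ana ∩ Sam ∩ Jonas: 10:00-11:15.
Ana ∩ Sam ∩ Jonas ∩ Bianca: 10:00-11:15.
Ana ∩ Sam ∩ Jonas ∩ Bianca ∩ Ximena: 10:00-11:15.
The first common window of at least 75 minutes is 10:00-11:15, so the earliest start is 10:00.

10:00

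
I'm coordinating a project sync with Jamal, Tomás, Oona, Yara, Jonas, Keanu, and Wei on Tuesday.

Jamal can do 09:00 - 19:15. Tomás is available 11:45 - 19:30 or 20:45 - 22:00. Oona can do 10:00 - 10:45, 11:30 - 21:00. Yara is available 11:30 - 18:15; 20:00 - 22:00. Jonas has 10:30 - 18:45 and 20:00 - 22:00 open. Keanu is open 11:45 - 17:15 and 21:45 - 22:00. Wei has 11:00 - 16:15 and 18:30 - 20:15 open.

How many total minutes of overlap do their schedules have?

270

Jamal ∩ Tomás: 11:45-19:15.
Jamal ∩ Tomás ∩ Oona: 11:45-19:15.
Jamal ∩ Tomás ∩ Oona ∩ Yara: 11:45-18:15.
Jamal ∩ Tomás ∩ Oona ∩ Yara ∩ Jonas: 11:45-18:15.
Jamal ∩ Tomás ∩ Oona ∩ Yara ∩ Jonas ∩ Keanu: 11:45-17:15.
Jamal ∩ Tomás ∩ Oona ∩ Yara ∩ Jonas ∩ Keanu ∩ Wei: 11:45-16:15.
So the common availability across everyone is 11:45-16:15.
That's a single block of 270 minutes.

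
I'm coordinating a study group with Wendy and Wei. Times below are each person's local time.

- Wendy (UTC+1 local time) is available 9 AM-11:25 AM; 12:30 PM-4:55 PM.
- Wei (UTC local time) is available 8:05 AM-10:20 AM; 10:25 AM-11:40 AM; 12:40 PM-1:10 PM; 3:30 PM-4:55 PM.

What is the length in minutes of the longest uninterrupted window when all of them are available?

135

Wendy in UTC: 08:00-10:25, 11:30-15:55 (subtract 1h to convert from UTC+1).
Wei in UTC: 08:05-10:20, 10:25-11:40, 12:40-13:10, 15:30-16:55.
Wendy ∩ Wei: 08:05-10:20, 11:30-11:40, 12:40-13:10, 15:30-15:55.
Those are the intersection windows.
The longest is 08:05-10:20 at 135 minutes.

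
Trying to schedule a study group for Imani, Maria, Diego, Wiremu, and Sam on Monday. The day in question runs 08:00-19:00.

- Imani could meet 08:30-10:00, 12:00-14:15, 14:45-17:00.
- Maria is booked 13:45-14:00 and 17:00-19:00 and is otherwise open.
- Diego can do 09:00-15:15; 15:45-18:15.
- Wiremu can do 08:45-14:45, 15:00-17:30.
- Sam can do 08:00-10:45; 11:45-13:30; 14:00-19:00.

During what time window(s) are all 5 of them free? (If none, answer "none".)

09:00-10:00, 12:00-13:30, 14:00-14:15, 15:00-15:15, 15:45-17:00

Imani free: 08:30-10:00, 12:00-14:15, 14:45-17:00.
Maria free: 08:00-13:45, 14:00-17:00 (invert busy blocks within the working day).
Diego free: 09:00-15:15, 15:45-18:15.
Wiremu free: 08:45-14:45, 15:00-17:30.
Sam free: 08:00-10:45, 11:45-13:30, 14:00-19:00.
Imani ∩ Maria: 08:30-10:00, 12:00-13:45, 14:00-14:15, 14:45-17:00.
Imani ∩ Maria ∩ Diego: 09:00-10:00, 12:00-13:45, 14:00-14:15, 14:45-15:15, 15:45-17:00.
Imani ∩ Maria ∩ Diego ∩ Wiremu: 09:00-10:00, 12:00-13:45, 14:00-14:15, 15:00-15:15, 15:45-17:00.
Imani ∩ Maria ∩ Diego ∩ Wiremu ∩ Sam: 09:00-10:00, 12:00-13:30, 14:00-14:15, 15:00-15:15, 15:45-17:00.
Those are the intersection windows.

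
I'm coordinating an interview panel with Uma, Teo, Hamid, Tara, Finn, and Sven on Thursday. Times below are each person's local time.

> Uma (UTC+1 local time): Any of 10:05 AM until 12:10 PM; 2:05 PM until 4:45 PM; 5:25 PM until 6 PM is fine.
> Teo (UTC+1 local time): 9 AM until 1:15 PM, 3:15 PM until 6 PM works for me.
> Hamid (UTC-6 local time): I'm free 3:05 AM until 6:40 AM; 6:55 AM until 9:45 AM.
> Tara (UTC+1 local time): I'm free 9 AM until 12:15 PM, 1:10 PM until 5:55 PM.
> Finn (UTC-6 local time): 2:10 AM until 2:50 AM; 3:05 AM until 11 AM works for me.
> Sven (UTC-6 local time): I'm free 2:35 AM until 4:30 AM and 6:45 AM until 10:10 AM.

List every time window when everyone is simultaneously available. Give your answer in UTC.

Uma in UTC: 09:05-11:10, 13:05-15:45, 16:25-17:00 (subtract 1h to convert from UTC+1).
Teo in UTC: 08:00-12:15, 14:15-17:00 (subtract 1h to convert from UTC+1).
Hamid in UTC: 09:05-12:40, 12:55-15:45 (add 6h to convert from UTC-6).
Tara in UTC: 08:00-11:15, 12:10-16:55 (subtract 1h to convert from UTC+1).
Finn in UTC: 08:10-08:50, 09:05-17:00 (add 6h to convert from UTC-6).
Sven in UTC: 08:35-10:30, 12:45-16:10 (add 6h to convert from UTC-6).
Uma ∩ Teo: 09:05-11:10, 14:15-15:45, 16:25-17:00.
Uma ∩ Teo ∩ Hamid: 09:05-11:10, 14:15-15:45.
Uma ∩ Teo ∩ Hamid ∩ Tara: 09:05-11:10, 14:15-15:45.
Uma ∩ Teo ∩ Hamid ∩ Tara ∩ Finn: 09:05-11:10, 14:15-15:45.
Uma ∩ Teo ∩ Hamid ∩ Tara ∩ Finn ∩ Sven: 09:05-10:30, 14:15-15:45.

09:05-10:30, 14:15-15:45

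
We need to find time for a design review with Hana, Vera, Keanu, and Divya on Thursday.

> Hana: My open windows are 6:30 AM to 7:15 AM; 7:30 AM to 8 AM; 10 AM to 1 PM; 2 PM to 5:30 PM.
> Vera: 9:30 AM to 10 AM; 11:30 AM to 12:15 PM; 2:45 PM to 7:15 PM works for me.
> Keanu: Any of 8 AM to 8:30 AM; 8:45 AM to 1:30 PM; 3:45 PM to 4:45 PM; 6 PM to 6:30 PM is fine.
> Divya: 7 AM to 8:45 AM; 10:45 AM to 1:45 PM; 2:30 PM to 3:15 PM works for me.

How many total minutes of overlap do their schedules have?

45

Hana ∩ Vera: 11:30-12:15, 14:45-17:30.
Hana ∩ Vera ∩ Keanu: 11:30-12:15, 15:45-16:45.
Hana ∩ Vera ∩ Keanu ∩ Divya: 11:30-12:15.
Those are the intersection windows.
That's a single block of 45 minutes.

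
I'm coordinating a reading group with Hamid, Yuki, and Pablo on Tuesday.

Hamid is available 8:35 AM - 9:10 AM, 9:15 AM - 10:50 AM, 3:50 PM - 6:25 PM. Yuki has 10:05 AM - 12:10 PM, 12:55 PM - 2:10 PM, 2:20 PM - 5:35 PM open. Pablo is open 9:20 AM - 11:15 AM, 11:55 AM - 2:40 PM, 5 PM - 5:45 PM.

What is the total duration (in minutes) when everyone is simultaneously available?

80

Hamid ∩ Yuki: 10:05-10:50, 15:50-17:35.
Hamid ∩ Yuki ∩ Pablo: 10:05-10:50, 17:00-17:35.
Summing the common windows: 45 + 35 = 80 minutes.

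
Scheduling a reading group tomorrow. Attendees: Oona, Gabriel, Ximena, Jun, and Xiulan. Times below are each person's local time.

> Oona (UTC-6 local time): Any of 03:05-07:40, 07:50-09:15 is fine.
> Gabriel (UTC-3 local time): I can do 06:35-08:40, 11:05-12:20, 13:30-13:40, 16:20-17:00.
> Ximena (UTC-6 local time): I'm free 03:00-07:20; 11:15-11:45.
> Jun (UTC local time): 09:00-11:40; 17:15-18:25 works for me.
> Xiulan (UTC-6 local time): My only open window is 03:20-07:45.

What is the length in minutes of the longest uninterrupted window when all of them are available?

Oona in UTC: 09:05-13:40, 13:50-15:15 (add 6h to convert from UTC-6).
Gabriel in UTC: 09:35-11:40, 14:05-15:20, 16:30-16:40, 19:20-20:00 (add 3h to convert from UTC-3).
Ximena in UTC: 09:00-13:20, 17:15-17:45 (add 6h to convert from UTC-6).
Jun in UTC: 09:00-11:40, 17:15-18:25.
Xiulan in UTC: 09:20-13:45 (add 6h to convert from UTC-6).
Oona ∩ Gabriel: 09:35-11:40, 14:05-15:15.
Oona ∩ Gabriel ∩ Ximena: 09:35-11:40.
Oona ∩ Gabriel ∩ Ximena ∩ Jun: 09:35-11:40.
Oona ∩ Gabriel ∩ Ximena ∩ Jun ∩ Xiulan: 09:35-11:40.
The longest is 09:35-11:40 at 125 minutes.

125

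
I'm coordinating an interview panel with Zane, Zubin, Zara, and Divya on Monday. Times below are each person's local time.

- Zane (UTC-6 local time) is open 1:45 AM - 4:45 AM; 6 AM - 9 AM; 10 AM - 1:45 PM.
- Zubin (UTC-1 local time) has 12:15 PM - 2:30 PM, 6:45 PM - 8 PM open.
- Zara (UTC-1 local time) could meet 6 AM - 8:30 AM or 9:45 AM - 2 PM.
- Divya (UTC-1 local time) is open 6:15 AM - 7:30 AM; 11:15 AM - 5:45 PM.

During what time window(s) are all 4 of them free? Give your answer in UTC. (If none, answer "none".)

13:15-15:00

Zane in UTC: 07:45-10:45, 12:00-15:00, 16:00-19:45 (add 6h to convert from UTC-6).
Zubin in UTC: 13:15-15:30, 19:45-21:00 (add 1h to convert from UTC-1).
Zara in UTC: 07:00-09:30, 10:45-15:00 (add 1h to convert from UTC-1).
Divya in UTC: 07:15-08:30, 12:15-18:45 (add 1h to convert from UTC-1).
Zane ∩ Zubin: 13:15-15:00.
Zane ∩ Zubin ∩ Zara: 13:15-15:00.
Zane ∩ Zubin ∩ Zara ∩ Divya: 13:15-15:00.
So the common availability across everyone is 13:15-15:00.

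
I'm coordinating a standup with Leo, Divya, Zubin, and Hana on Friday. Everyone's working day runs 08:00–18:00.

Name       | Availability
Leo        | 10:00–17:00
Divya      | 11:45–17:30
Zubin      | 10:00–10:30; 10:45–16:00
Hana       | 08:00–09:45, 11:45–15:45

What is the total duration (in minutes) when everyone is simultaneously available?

240

Leo ∩ Divya: 11:45-17:00.
Leo ∩ Divya ∩ Zubin: 11:45-16:00.
Leo ∩ Divya ∩ Zubin ∩ Hana: 11:45-15:45.
Those are the intersection windows.
That's a single block of 240 minutes.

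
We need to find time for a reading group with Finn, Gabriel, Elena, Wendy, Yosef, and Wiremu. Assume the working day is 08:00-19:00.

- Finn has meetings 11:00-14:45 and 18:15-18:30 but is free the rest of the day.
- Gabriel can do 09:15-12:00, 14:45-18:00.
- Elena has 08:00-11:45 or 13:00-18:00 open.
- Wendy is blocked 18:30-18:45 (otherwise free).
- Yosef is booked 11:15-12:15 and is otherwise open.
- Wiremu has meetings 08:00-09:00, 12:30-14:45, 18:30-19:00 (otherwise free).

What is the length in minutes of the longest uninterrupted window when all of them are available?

Finn free: 08:00-11:00, 14:45-18:15, 18:30-19:00 (invert busy blocks within the working day).
Gabriel free: 09:15-12:00, 14:45-18:00.
Elena free: 08:00-11:45, 13:00-18:00.
Wendy free: 08:00-18:30, 18:45-19:00 (invert busy blocks within the working day).
Yosef free: 08:00-11:15, 12:15-19:00 (invert busy blocks within the working day).
Wiremu free: 09:00-12:30, 14:45-18:30 (invert busy blocks within the working day).
Finn ∩ Gabriel: 09:15-11:00, 14:45-18:00.
Finn ∩ Gabriel ∩ Elena: 09:15-11:00, 14:45-18:00.
Finn ∩ Gabriel ∩ Elena ∩ Wendy: 09:15-11:00, 14:45-18:00.
Finn ∩ Gabriel ∩ Elena ∩ Wendy ∩ Yosef: 09:15-11:00, 14:45-18:00.
Finn ∩ Gabriel ∩ Elena ∩ Wendy ∩ Yosef ∩ Wiremu: 09:15-11:00, 14:45-18:00.
The longest is 14:45-18:00 at 195 minutes.

195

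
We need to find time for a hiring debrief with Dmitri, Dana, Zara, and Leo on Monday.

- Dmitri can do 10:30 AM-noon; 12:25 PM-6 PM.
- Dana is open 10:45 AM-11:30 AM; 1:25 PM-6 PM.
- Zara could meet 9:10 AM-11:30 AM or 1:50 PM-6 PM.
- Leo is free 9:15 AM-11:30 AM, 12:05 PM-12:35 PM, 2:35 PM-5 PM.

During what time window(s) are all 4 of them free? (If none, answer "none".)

Dmitri ∩ Dana: 10:45-11:30, 13:25-18:00.
Dmitri ∩ Dana ∩ Zara: 10:45-11:30, 13:50-18:00.
Dmitri ∩ Dana ∩ Zara ∩ Leo: 10:45-11:30, 14:35-17:00.

10:45-11:30, 14:35-17:00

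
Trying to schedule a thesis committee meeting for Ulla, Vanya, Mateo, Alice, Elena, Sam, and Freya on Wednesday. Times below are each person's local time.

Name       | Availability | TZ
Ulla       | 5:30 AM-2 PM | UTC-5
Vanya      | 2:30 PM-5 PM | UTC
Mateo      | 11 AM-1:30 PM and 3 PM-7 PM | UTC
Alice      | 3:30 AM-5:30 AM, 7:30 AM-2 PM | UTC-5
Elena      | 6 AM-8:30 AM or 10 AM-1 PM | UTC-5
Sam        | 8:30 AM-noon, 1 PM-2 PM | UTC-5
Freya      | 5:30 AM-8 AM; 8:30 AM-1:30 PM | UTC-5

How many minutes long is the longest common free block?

120

Ulla in UTC: 10:30-19:00 (add 5h to convert from UTC-5).
Vanya in UTC: 14:30-17:00.
Mateo in UTC: 11:00-13:30, 15:00-19:00.
Alice in UTC: 08:30-10:30, 12:30-19:00 (add 5h to convert from UTC-5).
Elena in UTC: 11:00-13:30, 15:00-18:00 (add 5h to convert from UTC-5).
Sam in UTC: 13:30-17:00, 18:00-19:00 (add 5h to convert from UTC-5).
Freya in UTC: 10:30-13:00, 13:30-18:30 (add 5h to convert from UTC-5).
Ulla ∩ Vanya: 14:30-17:00.
Ulla ∩ Vanya ∩ Mateo: 15:00-17:00.
Ulla ∩ Vanya ∩ Mateo ∩ Alice: 15:00-17:00.
Ulla ∩ Vanya ∩ Mateo ∩ Alice ∩ Elena: 15:00-17:00.
Ulla ∩ Vanya ∩ Mateo ∩ Alice ∩ Elena ∩ Sam: 15:00-17:00.
Ulla ∩ Vanya ∩ Mateo ∩ Alice ∩ Elena ∩ Sam ∩ Freya: 15:00-17:00.
The longest is 15:00-17:00 at 120 minutes.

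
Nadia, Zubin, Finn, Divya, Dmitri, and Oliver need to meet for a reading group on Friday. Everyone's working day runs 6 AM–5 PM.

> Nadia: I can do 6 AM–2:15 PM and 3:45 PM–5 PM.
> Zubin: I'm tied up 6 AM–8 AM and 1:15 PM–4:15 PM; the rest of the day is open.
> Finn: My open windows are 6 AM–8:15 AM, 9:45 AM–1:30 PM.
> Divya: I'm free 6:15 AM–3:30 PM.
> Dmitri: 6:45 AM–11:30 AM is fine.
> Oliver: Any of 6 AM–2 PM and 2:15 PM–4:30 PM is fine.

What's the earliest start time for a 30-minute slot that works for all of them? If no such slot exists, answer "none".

09:45

Nadia free: 06:00-14:15, 15:45-17:00.
Zubin free: 08:00-13:15, 16:15-17:00 (invert busy blocks within the working day).
Finn free: 06:00-08:15, 09:45-13:30.
Divya free: 06:15-15:30.
Dmitri free: 06:45-11:30.
Oliver free: 06:00-14:00, 14:15-16:30.
Nadia ∩ Zubin: 08:00-13:15, 16:15-17:00.
Nadia ∩ Zubin ∩ Finn: 08:00-08:15, 09:45-13:15.
Nadia ∩ Zubin ∩ Finn ∩ Divya: 08:00-08:15, 09:45-13:15.
Nadia ∩ Zubin ∩ Finn ∩ Divya ∩ Dmitri: 08:00-08:15, 09:45-11:30.
Nadia ∩ Zubin ∩ Finn ∩ Divya ∩ Dmitri ∩ Oliver: 08:00-08:15, 09:45-11:30.
Those are the intersection windows.
The first common window of at least 30 minutes is 09:45-11:30, so the earliest start is 09:45.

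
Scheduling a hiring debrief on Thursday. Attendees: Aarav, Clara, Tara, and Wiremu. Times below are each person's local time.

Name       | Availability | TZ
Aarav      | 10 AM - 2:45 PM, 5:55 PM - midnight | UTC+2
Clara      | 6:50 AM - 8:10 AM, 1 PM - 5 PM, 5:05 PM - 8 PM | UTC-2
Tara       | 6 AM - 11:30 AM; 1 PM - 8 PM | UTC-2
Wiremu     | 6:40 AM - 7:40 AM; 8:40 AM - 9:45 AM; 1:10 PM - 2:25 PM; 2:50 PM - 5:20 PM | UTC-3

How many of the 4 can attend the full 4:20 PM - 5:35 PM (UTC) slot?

3

Aarav in UTC: 08:00-12:45, 15:55-22:00 (subtract 2h to convert from UTC+2).
Clara in UTC: 08:50-10:10, 15:00-19:00, 19:05-22:00 (add 2h to convert from UTC-2).
Tara in UTC: 08:00-13:30, 15:00-22:00 (add 2h to convert from UTC-2).
Wiremu in UTC: 09:40-10:40, 11:40-12:45, 16:10-17:25, 17:50-20:20 (add 3h to convert from UTC-3).
Aarav, Clara, and Tara can make the full 16:20-17:35 slot — that's 3.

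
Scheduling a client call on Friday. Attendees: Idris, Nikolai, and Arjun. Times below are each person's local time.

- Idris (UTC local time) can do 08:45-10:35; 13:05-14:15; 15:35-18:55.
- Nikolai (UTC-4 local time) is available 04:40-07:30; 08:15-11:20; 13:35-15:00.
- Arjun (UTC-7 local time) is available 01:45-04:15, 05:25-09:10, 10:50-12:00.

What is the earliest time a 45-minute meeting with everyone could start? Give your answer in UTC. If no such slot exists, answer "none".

08:45

Idris in UTC: 08:45-10:35, 13:05-14:15, 15:35-18:55.
Nikolai in UTC: 08:40-11:30, 12:15-15:20, 17:35-19:00 (add 4h to convert from UTC-4).
Arjun in UTC: 08:45-11:15, 12:25-16:10, 17:50-19:00 (add 7h to convert from UTC-7).
Idris ∩ Nikolai: 08:45-10:35, 13:05-14:15, 17:35-18:55.
Idris ∩ Nikolai ∩ Arjun: 08:45-10:35, 13:05-14:15, 17:50-18:55.
Those are the intersection windows.
The first common window of at least 45 minutes is 08:45-10:35, so the earliest start is 08:45.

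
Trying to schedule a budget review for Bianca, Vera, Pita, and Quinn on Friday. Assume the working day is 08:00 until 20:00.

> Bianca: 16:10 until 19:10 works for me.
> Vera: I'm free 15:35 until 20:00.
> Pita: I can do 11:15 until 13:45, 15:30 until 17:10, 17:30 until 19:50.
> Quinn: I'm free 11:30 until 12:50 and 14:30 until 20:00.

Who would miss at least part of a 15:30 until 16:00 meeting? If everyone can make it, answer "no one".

Bianca: not fully free for 15:30-16:00. Vera: not fully free for 15:30-16:00. Pita: free for 15:30-16:00. Quinn: free for 15:30-16:00.

Bianca, Vera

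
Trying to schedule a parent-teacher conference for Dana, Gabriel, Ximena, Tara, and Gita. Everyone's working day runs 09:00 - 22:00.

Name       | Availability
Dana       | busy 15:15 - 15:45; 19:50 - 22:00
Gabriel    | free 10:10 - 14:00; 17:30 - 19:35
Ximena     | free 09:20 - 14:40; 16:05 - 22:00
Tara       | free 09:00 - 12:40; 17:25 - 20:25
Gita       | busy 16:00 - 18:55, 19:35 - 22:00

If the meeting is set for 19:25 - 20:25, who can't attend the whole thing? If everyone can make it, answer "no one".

Dana, Gabriel, Gita

Dana free: 09:00-15:15, 15:45-19:50 (invert busy blocks within the working day).
Gabriel free: 10:10-14:00, 17:30-19:35.
Ximena free: 09:20-14:40, 16:05-22:00.
Tara free: 09:00-12:40, 17:25-20:25.
Gita free: 09:00-16:00, 18:55-19:35 (invert busy blocks within the working day).
Dana: not fully free for 19:25-20:25. Gabriel: not fully free for 19:25-20:25. Ximena: free for 19:25-20:25. Tara: free for 19:25-20:25. Gita: not fully free for 19:25-20:25.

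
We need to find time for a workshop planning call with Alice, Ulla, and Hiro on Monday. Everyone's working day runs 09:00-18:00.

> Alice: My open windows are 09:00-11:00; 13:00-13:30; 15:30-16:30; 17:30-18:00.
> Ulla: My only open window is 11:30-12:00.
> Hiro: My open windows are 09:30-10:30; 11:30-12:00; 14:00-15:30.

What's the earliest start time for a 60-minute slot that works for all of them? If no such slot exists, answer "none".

none

Alice ∩ Ulla: ∅.
Alice ∩ Ulla ∩ Hiro: ∅.
There is no time when everyone is free.
No common window is at least 60 minutes long.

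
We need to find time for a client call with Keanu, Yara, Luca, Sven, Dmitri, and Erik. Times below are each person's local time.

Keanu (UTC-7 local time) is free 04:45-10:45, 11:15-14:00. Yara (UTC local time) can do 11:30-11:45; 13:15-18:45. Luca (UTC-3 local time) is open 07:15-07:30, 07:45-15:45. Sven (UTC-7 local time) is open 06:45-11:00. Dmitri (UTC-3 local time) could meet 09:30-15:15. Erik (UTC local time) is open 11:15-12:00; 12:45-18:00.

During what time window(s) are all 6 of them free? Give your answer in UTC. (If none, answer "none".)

Keanu in UTC: 11:45-17:45, 18:15-21:00 (add 7h to convert from UTC-7).
Yara in UTC: 11:30-11:45, 13:15-18:45.
Luca in UTC: 10:15-10:30, 10:45-18:45 (add 3h to convert from UTC-3).
Sven in UTC: 13:45-18:00 (add 7h to convert from UTC-7).
Dmitri in UTC: 12:30-18:15 (add 3h to convert from UTC-3).
Erik in UTC: 11:15-12:00, 12:45-18:00.
Keanu ∩ Yara: 13:15-17:45, 18:15-18:45.
Keanu ∩ Yara ∩ Luca: 13:15-17:45, 18:15-18:45.
Keanu ∩ Yara ∩ Luca ∩ Sven: 13:45-17:45.
Keanu ∩ Yara ∩ Luca ∩ Sven ∩ Dmitri: 13:45-17:45.
Keanu ∩ Yara ∩ Luca ∩ Sven ∩ Dmitri ∩ Erik: 13:45-17:45.
So the common availability across everyone is 13:45-17:45.

13:45-17:45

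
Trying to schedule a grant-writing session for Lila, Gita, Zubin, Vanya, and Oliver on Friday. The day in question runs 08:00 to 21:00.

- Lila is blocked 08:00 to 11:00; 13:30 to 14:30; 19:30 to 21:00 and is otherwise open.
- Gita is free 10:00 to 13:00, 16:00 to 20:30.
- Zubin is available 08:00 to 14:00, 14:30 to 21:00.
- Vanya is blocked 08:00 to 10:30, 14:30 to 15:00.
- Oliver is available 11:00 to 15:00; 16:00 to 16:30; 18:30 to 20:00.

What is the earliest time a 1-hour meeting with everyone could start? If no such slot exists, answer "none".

11:00

Lila free: 11:00-13:30, 14:30-19:30 (invert busy blocks within the working day).
Gita free: 10:00-13:00, 16:00-20:30.
Zubin free: 08:00-14:00, 14:30-21:00.
Vanya free: 10:30-14:30, 15:00-21:00 (invert busy blocks within the working day).
Oliver free: 11:00-15:00, 16:00-16:30, 18:30-20:00.
Lila ∩ Gita: 11:00-13:00, 16:00-19:30.
Lila ∩ Gita ∩ Zubin: 11:00-13:00, 16:00-19:30.
Lila ∩ Gita ∩ Zubin ∩ Vanya: 11:00-13:00, 16:00-19:30.
Lila ∩ Gita ∩ Zubin ∩ Vanya ∩ Oliver: 11:00-13:00, 16:00-16:30, 18:30-19:30.
The first common window of at least 60 minutes is 11:00-13:00, so the earliest start is 11:00.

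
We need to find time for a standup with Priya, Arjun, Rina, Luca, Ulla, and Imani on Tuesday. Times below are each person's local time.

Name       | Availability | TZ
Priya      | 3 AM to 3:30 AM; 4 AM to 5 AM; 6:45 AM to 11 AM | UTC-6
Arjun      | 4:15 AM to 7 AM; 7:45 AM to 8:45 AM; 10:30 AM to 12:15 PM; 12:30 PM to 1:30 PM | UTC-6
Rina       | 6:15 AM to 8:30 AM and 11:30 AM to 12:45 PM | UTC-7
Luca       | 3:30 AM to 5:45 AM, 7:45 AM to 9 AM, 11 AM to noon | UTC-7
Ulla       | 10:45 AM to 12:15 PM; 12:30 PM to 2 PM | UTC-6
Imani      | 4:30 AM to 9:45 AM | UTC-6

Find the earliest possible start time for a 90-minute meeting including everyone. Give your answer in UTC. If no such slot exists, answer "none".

Priya in UTC: 09:00-09:30, 10:00-11:00, 12:45-17:00 (add 6h to convert from UTC-6).
Arjun in UTC: 10:15-13:00, 13:45-14:45, 16:30-18:15, 18:30-19:30 (add 6h to convert from UTC-6).
Rina in UTC: 13:15-15:30, 18:30-19:45 (add 7h to convert from UTC-7).
Luca in UTC: 10:30-12:45, 14:45-16:00, 18:00-19:00 (add 7h to convert from UTC-7).
Ulla in UTC: 16:45-18:15, 18:30-20:00 (add 6h to convert from UTC-6).
Imani in UTC: 10:30-15:45 (add 6h to convert from UTC-6).
Priya ∩ Arjun: 10:15-11:00, 12:45-13:00, 13:45-14:45, 16:30-17:00.
Priya ∩ Arjun ∩ Rina: 13:45-14:45.
Priya ∩ Arjun ∩ Rina ∩ Luca: ∅.
Priya ∩ Arjun ∩ Rina ∩ Luca ∩ Ulla: ∅.
Priya ∩ Arjun ∩ Rina ∩ Luca ∩ Ulla ∩ Imani: ∅.
There is no time when everyone is free.
No common window is at least 90 minutes long.

none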